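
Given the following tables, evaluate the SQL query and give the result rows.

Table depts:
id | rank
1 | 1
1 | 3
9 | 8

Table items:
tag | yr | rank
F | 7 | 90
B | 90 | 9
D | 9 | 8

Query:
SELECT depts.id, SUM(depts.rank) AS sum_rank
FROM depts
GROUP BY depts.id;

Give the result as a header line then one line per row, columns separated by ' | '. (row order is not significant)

After GROUP BY (2 rows):
depts.id | sum_rank
1 | 4
9 | 8

== RESULT ==
depts.id | sum_rank
1 | 4
9 | 8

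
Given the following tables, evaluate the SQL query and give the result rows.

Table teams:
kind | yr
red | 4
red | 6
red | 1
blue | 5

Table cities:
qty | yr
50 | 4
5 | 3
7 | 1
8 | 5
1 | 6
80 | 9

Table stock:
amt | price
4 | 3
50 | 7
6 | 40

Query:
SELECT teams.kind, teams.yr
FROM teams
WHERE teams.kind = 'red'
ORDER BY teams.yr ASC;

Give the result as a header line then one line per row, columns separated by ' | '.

After WHERE (3 rows):
teams.kind | teams.yr
red | 4
red | 6
red | 1
After SELECT (3 rows):
teams.kind | teams.yr
red | 4
red | 6
red | 1
After ORDER BY (3 rows):
teams.kind | teams.yr
red | 1
red | 4
red | 6

== RESULT ==
teams.kind | teams.yr
red | 1
red | 4
red | 6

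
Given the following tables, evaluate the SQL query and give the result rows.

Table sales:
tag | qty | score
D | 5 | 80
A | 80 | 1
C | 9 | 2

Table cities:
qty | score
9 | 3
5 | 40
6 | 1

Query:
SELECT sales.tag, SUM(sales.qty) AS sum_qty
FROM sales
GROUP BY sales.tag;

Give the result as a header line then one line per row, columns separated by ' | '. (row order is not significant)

== RESULT ==
sales.tag | sum_qty
D | 5
A | 80
C | 9

Derivation:
After GROUP BY (3 rows):
sales.tag | sum_qty
D | 5
A | 80
C | 9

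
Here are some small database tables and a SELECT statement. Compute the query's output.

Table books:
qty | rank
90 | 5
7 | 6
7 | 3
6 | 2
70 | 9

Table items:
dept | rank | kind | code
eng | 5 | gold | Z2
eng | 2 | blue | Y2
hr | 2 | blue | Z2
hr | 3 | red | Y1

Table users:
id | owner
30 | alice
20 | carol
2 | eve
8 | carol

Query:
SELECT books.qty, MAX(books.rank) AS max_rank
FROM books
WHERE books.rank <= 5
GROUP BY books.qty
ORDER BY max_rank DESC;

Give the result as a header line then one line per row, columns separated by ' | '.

After WHERE (3 rows):
books.qty | books.rank
90 | 5
7 | 3
6 | 2
After GROUP BY (3 rows):
books.qty | max_rank
90 | 5
7 | 3
6 | 2
After ORDER BY (3 rows):
books.qty | max_rank
90 | 5
7 | 3
6 | 2

== RESULT ==
books.qty | max_rank
90 | 5
7 | 3
6 | 2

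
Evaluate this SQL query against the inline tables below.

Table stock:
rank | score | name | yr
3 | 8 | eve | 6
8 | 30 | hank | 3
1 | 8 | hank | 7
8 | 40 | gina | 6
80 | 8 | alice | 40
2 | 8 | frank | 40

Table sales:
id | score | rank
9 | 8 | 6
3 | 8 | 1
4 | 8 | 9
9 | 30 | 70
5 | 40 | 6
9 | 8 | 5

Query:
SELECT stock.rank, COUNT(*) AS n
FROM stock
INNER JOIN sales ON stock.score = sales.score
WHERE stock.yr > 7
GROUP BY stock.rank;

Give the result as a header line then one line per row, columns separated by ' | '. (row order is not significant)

== RESULT ==
stock.rank | n
80 | 4
2 | 4

Derivation:
After JOIN sales (18 rows):
stock.rank | stock.score | stock.name | stock.yr | sales.id | sales.score | sales.rank
3 | 8 | eve | 6 | 9 | 8 | 6
3 | 8 | eve | 6 | 3 | 8 | 1
3 | 8 | eve | 6 | 4 | 8 | 9
3 | 8 | eve | 6 | 9 | 8 | 5
8 | 30 | hank | 3 | 9 | 30 | 70
1 | 8 | hank | 7 | 9 | 8 | 6
1 | 8 | hank | 7 | 3 | 8 | 1
1 | 8 | hank | 7 | 4 | 8 | 9
1 | 8 | hank | 7 | 9 | 8 | 5
8 | 40 | gina | 6 | 5 | 40 | 6
80 | 8 | alice | 40 | 9 | 8 | 6
80 | 8 | alice | 40 | 3 | 8 | 1
80 | 8 | alice | 40 | 4 | 8 | 9
80 | 8 | alice | 40 | 9 | 8 | 5
2 | 8 | frank | 40 | 9 | 8 | 6
2 | 8 | frank | 40 | 3 | 8 | 1
2 | 8 | frank | 40 | 4 | 8 | 9
2 | 8 | frank | 40 | 9 | 8 | 5
After WHERE (8 rows):
stock.rank | stock.score | stock.name | stock.yr | sales.id | sales.score | sales.rank
80 | 8 | alice | 40 | 9 | 8 | 6
80 | 8 | alice | 40 | 3 | 8 | 1
80 | 8 | alice | 40 | 4 | 8 | 9
80 | 8 | alice | 40 | 9 | 8 | 5
2 | 8 | frank | 40 | 9 | 8 | 6
2 | 8 | frank | 40 | 3 | 8 | 1
2 | 8 | frank | 40 | 4 | 8 | 9
2 | 8 | frank | 40 | 9 | 8 | 5
After GROUP BY (2 rows):
stock.rank | n
80 | 4
2 | 4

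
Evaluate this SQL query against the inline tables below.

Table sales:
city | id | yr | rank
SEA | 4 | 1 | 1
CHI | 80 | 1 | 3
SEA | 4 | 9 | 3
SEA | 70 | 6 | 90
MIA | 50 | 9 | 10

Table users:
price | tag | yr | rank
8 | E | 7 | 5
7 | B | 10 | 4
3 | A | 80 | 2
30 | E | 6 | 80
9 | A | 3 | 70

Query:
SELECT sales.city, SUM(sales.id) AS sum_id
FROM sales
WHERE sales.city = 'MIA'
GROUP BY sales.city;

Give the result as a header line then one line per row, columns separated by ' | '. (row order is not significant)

After WHERE (1 rows):
sales.city | sales.id | sales.yr | sales.rank
MIA | 50 | 9 | 10
After GROUP BY (1 rows):
sales.city | sum_id
MIA | 50

== RESULT ==
sales.city | sum_id
MIA | 50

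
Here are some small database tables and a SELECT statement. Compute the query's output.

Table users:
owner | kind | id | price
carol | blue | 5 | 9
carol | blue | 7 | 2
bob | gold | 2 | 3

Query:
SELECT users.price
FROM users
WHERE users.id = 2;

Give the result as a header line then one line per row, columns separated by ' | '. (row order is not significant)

After WHERE (1 rows):
users.owner | users.kind | users.id | users.price
bob | gold | 2 | 3
After SELECT (1 rows):
users.price
3

== RESULT ==
users.price
3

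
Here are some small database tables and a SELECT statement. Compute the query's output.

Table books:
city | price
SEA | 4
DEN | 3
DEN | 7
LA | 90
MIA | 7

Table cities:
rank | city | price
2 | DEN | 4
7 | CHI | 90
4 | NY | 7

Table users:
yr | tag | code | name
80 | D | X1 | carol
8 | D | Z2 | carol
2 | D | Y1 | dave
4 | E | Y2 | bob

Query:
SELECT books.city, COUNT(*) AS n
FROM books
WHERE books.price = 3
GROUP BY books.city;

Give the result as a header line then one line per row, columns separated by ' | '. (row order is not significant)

After WHERE (1 rows):
books.city | books.price
DEN | 3
After GROUP BY (1 rows):
books.city | n
DEN | 1

== RESULT ==
books.city | n
DEN | 1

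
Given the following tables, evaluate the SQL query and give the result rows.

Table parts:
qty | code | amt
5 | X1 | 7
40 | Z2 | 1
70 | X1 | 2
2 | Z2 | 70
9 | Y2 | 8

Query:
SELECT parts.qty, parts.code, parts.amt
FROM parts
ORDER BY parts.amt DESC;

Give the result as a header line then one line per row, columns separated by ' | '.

After SELECT (5 rows):
parts.qty | parts.code | parts.amt
5 | X1 | 7
40 | Z2 | 1
70 | X1 | 2
2 | Z2 | 70
9 | Y2 | 8
After ORDER BY (5 rows):
parts.qty | parts.code | parts.amt
2 | Z2 | 70
9 | Y2 | 8
5 | X1 | 7
70 | X1 | 2
40 | Z2 | 1

== RESULT ==
parts.qty | parts.code | parts.amt
2 | Z2 | 70
9 | Y2 | 8
5 | X1 | 7
70 | X1 | 2
40 | Z2 | 1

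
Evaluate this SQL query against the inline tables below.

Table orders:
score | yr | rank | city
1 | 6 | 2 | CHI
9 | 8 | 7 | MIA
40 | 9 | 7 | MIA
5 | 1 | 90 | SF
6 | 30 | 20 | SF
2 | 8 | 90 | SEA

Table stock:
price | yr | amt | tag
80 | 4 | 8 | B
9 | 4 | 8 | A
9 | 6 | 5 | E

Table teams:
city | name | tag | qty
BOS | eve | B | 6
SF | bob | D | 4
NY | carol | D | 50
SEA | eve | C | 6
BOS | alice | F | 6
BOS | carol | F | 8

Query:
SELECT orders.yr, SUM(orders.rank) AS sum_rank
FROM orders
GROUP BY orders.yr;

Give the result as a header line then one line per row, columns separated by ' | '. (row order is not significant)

== RESULT ==
orders.yr | sum_rank
6 | 2
8 | 97
9 | 7
1 | 90
30 | 20

Derivation:
After GROUP BY (5 rows):
orders.yr | sum_rank
6 | 2
8 | 97
9 | 7
1 | 90
30 | 20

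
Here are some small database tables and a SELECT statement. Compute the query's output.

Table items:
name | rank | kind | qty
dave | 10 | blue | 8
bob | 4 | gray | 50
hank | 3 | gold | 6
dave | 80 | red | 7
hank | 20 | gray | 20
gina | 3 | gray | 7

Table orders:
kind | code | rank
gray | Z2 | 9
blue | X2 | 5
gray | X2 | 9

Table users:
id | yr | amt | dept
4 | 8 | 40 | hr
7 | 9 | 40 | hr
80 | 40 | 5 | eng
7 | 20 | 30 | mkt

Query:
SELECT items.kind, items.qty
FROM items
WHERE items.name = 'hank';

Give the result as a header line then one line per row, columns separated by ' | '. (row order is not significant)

After WHERE (2 rows):
items.name | items.rank | items.kind | items.qty
hank | 3 | gold | 6
hank | 20 | gray | 20
After SELECT (2 rows):
items.kind | items.qty
gold | 6
gray | 20

== RESULT ==
items.kind | items.qty
gold | 6
gray | 20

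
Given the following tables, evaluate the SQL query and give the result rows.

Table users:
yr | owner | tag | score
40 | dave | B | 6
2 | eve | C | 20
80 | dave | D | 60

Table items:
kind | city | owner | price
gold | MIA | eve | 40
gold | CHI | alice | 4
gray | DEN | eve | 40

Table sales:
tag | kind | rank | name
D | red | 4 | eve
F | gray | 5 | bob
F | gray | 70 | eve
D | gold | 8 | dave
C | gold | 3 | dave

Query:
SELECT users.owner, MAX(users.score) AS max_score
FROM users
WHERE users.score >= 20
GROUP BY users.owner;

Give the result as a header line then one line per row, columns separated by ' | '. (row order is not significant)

== RESULT ==
users.owner | max_score
eve | 20
dave | 60

Derivation:
After WHERE (2 rows):
users.yr | users.owner | users.tag | users.score
2 | eve | C | 20
80 | dave | D | 60
After GROUP BY (2 rows):
users.owner | max_score
eve | 20
dave | 60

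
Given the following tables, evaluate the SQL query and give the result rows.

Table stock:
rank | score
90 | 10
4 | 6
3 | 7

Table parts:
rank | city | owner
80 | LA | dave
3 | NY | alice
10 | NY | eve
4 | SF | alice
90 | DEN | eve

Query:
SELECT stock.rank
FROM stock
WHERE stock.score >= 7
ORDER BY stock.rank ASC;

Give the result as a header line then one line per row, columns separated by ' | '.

== RESULT ==
stock.rank
3
90

Derivation:
After WHERE (2 rows):
stock.rank | stock.score
90 | 10
3 | 7
After SELECT (2 rows):
stock.rank
90
3
After ORDER BY (2 rows):
stock.rank
3
90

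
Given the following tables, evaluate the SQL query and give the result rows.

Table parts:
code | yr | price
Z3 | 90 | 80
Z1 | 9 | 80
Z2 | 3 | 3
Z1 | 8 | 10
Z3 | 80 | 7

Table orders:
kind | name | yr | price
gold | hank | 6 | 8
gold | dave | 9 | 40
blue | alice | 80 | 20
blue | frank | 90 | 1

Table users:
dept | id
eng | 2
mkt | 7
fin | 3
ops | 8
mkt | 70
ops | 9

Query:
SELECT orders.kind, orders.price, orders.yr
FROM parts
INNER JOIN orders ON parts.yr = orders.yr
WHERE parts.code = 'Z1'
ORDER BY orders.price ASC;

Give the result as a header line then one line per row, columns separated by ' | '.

== RESULT ==
orders.kind | orders.price | orders.yr
gold | 40 | 9

Derivation:
After JOIN orders (3 rows):
parts.code | parts.yr | parts.price | orders.kind | orders.name | orders.yr | orders.price
Z3 | 90 | 80 | blue | frank | 90 | 1
Z1 | 9 | 80 | gold | dave | 9 | 40
Z3 | 80 | 7 | blue | alice | 80 | 20
After WHERE (1 rows):
parts.code | parts.yr | parts.price | orders.kind | orders.name | orders.yr | orders.price
Z1 | 9 | 80 | gold | dave | 9 | 40
After SELECT (1 rows):
orders.kind | orders.price | orders.yr
gold | 40 | 9
After ORDER BY (1 rows):
orders.kind | orders.price | orders.yr
gold | 40 | 9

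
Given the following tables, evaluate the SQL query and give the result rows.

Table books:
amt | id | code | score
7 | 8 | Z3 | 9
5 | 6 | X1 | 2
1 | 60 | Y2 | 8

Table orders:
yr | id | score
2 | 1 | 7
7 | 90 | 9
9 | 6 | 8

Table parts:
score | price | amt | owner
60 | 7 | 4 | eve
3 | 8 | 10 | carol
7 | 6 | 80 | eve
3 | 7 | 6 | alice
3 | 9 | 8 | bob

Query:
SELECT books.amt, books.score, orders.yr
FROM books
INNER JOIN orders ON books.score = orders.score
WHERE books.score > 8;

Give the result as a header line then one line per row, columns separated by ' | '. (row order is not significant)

After JOIN orders (2 rows):
books.amt | books.id | books.code | books.score | orders.yr | orders.id | orders.score
7 | 8 | Z3 | 9 | 7 | 90 | 9
1 | 60 | Y2 | 8 | 9 | 6 | 8
After WHERE (1 rows):
books.amt | books.id | books.code | books.score | orders.yr | orders.id | orders.score
7 | 8 | Z3 | 9 | 7 | 90 | 9
After SELECT (1 rows):
books.amt | books.score | orders.yr
7 | 9 | 7

== RESULT ==
books.amt | books.score | orders.yr
7 | 9 | 7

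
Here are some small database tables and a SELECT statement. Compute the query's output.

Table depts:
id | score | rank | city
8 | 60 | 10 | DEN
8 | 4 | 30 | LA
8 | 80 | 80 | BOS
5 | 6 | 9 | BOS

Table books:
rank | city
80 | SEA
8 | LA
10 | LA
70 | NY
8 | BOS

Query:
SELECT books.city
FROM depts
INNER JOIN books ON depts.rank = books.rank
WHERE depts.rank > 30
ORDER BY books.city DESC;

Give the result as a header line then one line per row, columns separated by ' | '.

== RESULT ==
books.city
SEA

Derivation:
After JOIN books (2 rows):
depts.id | depts.score | depts.rank | depts.city | books.rank | books.city
8 | 60 | 10 | DEN | 10 | LA
8 | 80 | 80 | BOS | 80 | SEA
After WHERE (1 rows):
depts.id | depts.score | depts.rank | depts.city | books.rank | books.city
8 | 80 | 80 | BOS | 80 | SEA
After SELECT (1 rows):
books.city
SEA
After ORDER BY (1 rows):
books.city
SEA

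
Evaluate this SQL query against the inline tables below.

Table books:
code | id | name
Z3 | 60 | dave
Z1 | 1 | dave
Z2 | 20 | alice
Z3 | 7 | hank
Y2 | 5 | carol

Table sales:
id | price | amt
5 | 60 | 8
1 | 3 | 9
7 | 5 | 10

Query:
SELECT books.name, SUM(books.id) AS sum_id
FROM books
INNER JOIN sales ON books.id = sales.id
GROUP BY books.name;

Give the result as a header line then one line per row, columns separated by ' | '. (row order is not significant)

== RESULT ==
books.name | sum_id
dave | 1
hank | 7
carol | 5

Derivation:
After JOIN sales (3 rows):
books.code | books.id | books.name | sales.id | sales.price | sales.amt
Z1 | 1 | dave | 1 | 3 | 9
Z3 | 7 | hank | 7 | 5 | 10
Y2 | 5 | carol | 5 | 60 | 8
After GROUP BY (3 rows):
books.name | sum_id
dave | 1
hank | 7
carol | 5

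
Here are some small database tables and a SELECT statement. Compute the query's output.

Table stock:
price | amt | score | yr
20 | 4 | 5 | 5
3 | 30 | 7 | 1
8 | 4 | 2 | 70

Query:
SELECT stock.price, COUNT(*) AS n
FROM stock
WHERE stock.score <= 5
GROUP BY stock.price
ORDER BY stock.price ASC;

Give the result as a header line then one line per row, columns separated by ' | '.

After WHERE (2 rows):
stock.price | stock.amt | stock.score | stock.yr
20 | 4 | 5 | 5
8 | 4 | 2 | 70
After GROUP BY (2 rows):
stock.price | n
20 | 1
8 | 1
After ORDER BY (2 rows):
stock.price | n
8 | 1
20 | 1

== RESULT ==
stock.price | n
8 | 1
20 | 1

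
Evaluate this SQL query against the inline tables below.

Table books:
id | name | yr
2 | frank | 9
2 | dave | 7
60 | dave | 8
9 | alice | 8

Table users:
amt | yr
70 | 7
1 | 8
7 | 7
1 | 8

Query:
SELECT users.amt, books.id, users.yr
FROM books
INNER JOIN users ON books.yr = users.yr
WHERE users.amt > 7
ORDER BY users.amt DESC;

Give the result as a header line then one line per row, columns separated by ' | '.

== RESULT ==
users.amt | books.id | users.yr
70 | 2 | 7

Derivation:
After JOIN users (6 rows):
books.id | books.name | books.yr | users.amt | users.yr
2 | dave | 7 | 70 | 7
2 | dave | 7 | 7 | 7
60 | dave | 8 | 1 | 8
60 | dave | 8 | 1 | 8
9 | alice | 8 | 1 | 8
9 | alice | 8 | 1 | 8
After WHERE (1 rows):
books.id | books.name | books.yr | users.amt | users.yr
2 | dave | 7 | 70 | 7
After SELECT (1 rows):
users.amt | books.id | users.yr
70 | 2 | 7
After ORDER BY (1 rows):
users.amt | books.id | users.yr
70 | 2 | 7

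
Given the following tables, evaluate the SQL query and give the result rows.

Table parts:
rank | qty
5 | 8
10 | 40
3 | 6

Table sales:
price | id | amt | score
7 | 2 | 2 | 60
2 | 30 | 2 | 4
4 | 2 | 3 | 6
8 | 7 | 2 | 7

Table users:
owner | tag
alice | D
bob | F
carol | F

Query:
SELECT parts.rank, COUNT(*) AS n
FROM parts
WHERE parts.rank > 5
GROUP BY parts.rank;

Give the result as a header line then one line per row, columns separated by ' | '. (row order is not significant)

After WHERE (1 rows):
parts.rank | parts.qty
10 | 40
After GROUP BY (1 rows):
parts.rank | n
10 | 1

== RESULT ==
parts.rank | n
10 | 1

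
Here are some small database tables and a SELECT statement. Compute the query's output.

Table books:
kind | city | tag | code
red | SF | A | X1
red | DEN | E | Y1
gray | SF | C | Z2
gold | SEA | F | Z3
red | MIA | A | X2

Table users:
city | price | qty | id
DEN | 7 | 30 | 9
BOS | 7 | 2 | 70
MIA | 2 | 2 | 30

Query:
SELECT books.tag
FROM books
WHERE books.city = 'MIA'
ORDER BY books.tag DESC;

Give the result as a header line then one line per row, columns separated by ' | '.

== RESULT ==
books.tag
A

Derivation:
After WHERE (1 rows):
books.kind | books.city | books.tag | books.code
red | MIA | A | X2
After SELECT (1 rows):
books.tag
A
After ORDER BY (1 rows):
books.tag
A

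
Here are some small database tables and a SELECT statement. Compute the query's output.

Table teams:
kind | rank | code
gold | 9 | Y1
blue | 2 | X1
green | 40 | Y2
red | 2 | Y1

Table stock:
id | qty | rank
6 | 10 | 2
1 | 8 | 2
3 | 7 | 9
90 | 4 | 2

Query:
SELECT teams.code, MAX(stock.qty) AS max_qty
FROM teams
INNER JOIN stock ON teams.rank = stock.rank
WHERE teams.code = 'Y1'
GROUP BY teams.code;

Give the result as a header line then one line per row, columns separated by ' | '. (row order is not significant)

== RESULT ==
teams.code | max_qty
Y1 | 10

Derivation:
After JOIN stock (7 rows):
teams.kind | teams.rank | teams.code | stock.id | stock.qty | stock.rank
gold | 9 | Y1 | 3 | 7 | 9
blue | 2 | X1 | 6 | 10 | 2
blue | 2 | X1 | 1 | 8 | 2
blue | 2 | X1 | 90 | 4 | 2
red | 2 | Y1 | 6 | 10 | 2
red | 2 | Y1 | 1 | 8 | 2
red | 2 | Y1 | 90 | 4 | 2
After WHERE (4 rows):
teams.kind | teams.rank | teams.code | stock.id | stock.qty | stock.rank
gold | 9 | Y1 | 3 | 7 | 9
red | 2 | Y1 | 6 | 10 | 2
red | 2 | Y1 | 1 | 8 | 2
red | 2 | Y1 | 90 | 4 | 2
After GROUP BY (1 rows):
teams.code | max_qty
Y1 | 10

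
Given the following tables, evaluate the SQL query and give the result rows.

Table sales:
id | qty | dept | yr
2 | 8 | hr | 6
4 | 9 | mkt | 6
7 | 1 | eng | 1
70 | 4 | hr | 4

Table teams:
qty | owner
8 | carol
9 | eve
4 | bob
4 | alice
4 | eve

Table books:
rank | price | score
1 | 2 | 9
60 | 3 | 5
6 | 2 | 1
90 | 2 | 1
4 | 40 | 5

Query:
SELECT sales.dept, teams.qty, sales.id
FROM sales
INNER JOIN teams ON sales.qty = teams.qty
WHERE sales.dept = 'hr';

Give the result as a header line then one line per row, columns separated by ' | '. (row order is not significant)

== RESULT ==
sales.dept | teams.qty | sales.id
hr | 8 | 2
hr | 4 | 70
hr | 4 | 70
hr | 4 | 70

Derivation:
After JOIN teams (5 rows):
sales.id | sales.qty | sales.dept | sales.yr | teams.qty | teams.owner
2 | 8 | hr | 6 | 8 | carol
4 | 9 | mkt | 6 | 9 | eve
70 | 4 | hr | 4 | 4 | bob
70 | 4 | hr | 4 | 4 | alice
70 | 4 | hr | 4 | 4 | eve
After WHERE (4 rows):
sales.id | sales.qty | sales.dept | sales.yr | teams.qty | teams.owner
2 | 8 | hr | 6 | 8 | carol
70 | 4 | hr | 4 | 4 | bob
70 | 4 | hr | 4 | 4 | alice
70 | 4 | hr | 4 | 4 | eve
After SELECT (4 rows):
sales.dept | teams.qty | sales.id
hr | 8 | 2
hr | 4 | 70
hr | 4 | 70
hr | 4 | 70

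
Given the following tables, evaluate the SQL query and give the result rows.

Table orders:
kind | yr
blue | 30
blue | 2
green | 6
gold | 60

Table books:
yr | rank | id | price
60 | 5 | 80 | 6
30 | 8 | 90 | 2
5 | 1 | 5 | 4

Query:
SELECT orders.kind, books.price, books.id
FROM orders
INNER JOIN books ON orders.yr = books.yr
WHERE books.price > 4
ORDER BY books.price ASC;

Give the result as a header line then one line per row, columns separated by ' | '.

After JOIN books (2 rows):
orders.kind | orders.yr | books.yr | books.rank | books.id | books.price
blue | 30 | 30 | 8 | 90 | 2
gold | 60 | 60 | 5 | 80 | 6
After WHERE (1 rows):
orders.kind | orders.yr | books.yr | books.rank | books.id | books.price
gold | 60 | 60 | 5 | 80 | 6
After SELECT (1 rows):
orders.kind | books.price | books.id
gold | 6 | 80
After ORDER BY (1 rows):
orders.kind | books.price | books.id
gold | 6 | 80

== RESULT ==
orders.kind | books.price | books.id
gold | 6 | 80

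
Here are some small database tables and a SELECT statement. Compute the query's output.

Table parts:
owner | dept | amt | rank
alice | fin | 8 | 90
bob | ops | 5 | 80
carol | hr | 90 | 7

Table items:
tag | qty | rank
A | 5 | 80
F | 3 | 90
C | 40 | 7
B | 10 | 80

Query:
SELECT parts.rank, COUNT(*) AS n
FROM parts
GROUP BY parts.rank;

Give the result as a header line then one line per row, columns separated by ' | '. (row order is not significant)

After GROUP BY (3 rows):
parts.rank | n
90 | 1
80 | 1
7 | 1

== RESULT ==
parts.rank | n
90 | 1
80 | 1
7 | 1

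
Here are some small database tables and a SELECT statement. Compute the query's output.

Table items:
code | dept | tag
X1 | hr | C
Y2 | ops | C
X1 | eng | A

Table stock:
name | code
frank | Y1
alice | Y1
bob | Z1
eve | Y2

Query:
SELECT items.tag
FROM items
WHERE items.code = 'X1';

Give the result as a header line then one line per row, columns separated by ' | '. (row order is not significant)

== RESULT ==
items.tag
C
A

Derivation:
After WHERE (2 rows):
items.code | items.dept | items.tag
X1 | hr | C
X1 | eng | A
After SELECT (2 rows):
items.tag
C
A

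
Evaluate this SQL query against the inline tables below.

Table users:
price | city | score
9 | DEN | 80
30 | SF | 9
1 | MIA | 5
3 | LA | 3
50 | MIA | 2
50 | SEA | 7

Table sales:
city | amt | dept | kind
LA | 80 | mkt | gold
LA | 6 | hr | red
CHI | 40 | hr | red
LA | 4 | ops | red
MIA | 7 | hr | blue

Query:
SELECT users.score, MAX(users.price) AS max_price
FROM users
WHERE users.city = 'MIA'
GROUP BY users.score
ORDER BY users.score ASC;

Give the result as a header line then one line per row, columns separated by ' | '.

After WHERE (2 rows):
users.price | users.city | users.score
1 | MIA | 5
50 | MIA | 2
After GROUP BY (2 rows):
users.score | max_price
5 | 1
2 | 50
After ORDER BY (2 rows):
users.score | max_price
2 | 50
5 | 1

== RESULT ==
users.score | max_price
2 | 50
5 | 1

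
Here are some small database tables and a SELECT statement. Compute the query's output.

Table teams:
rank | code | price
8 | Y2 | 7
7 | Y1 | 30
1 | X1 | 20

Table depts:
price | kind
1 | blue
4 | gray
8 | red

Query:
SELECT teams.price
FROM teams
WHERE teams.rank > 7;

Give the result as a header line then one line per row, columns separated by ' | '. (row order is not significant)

After WHERE (1 rows):
teams.rank | teams.code | teams.price
8 | Y2 | 7
After SELECT (1 rows):
teams.price
7

== RESULT ==
teams.price
7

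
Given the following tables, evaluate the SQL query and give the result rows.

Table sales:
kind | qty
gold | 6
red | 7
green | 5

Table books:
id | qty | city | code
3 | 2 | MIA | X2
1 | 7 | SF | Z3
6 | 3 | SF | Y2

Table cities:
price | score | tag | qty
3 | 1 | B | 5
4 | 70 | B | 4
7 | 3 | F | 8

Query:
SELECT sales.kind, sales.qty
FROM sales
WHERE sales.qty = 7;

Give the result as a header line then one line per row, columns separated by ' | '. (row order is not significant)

After WHERE (1 rows):
sales.kind | sales.qty
red | 7
After SELECT (1 rows):
sales.kind | sales.qty
red | 7

== RESULT ==
sales.kind | sales.qty
red | 7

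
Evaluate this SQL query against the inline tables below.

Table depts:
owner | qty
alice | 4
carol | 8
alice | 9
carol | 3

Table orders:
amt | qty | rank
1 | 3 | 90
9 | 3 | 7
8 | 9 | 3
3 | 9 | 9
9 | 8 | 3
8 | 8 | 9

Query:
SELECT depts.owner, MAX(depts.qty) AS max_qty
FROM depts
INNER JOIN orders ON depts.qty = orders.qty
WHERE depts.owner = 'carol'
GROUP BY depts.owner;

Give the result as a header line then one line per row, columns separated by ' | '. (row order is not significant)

== RESULT ==
depts.owner | max_qty
carol | 8

Derivation:
After JOIN orders (6 rows):
depts.owner | depts.qty | orders.amt | orders.qty | orders.rank
carol | 8 | 9 | 8 | 3
carol | 8 | 8 | 8 | 9
alice | 9 | 8 | 9 | 3
alice | 9 | 3 | 9 | 9
carol | 3 | 1 | 3 | 90
carol | 3 | 9 | 3 | 7
After WHERE (4 rows):
depts.owner | depts.qty | orders.amt | orders.qty | orders.rank
carol | 8 | 9 | 8 | 3
carol | 8 | 8 | 8 | 9
carol | 3 | 1 | 3 | 90
carol | 3 | 9 | 3 | 7
After GROUP BY (1 rows):
depts.owner | max_qty
carol | 8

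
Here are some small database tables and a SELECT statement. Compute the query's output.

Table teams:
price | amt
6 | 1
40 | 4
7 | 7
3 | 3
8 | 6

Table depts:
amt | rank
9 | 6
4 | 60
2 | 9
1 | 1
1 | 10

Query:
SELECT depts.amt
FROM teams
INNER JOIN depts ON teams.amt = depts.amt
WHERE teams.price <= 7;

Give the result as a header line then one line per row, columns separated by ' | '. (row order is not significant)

After JOIN depts (3 rows):
teams.price | teams.amt | depts.amt | depts.rank
6 | 1 | 1 | 1
6 | 1 | 1 | 10
40 | 4 | 4 | 60
After WHERE (2 rows):
teams.price | teams.amt | depts.amt | depts.rank
6 | 1 | 1 | 1
6 | 1 | 1 | 10
After SELECT (2 rows):
depts.amt
1
1

== RESULT ==
depts.amt
1
1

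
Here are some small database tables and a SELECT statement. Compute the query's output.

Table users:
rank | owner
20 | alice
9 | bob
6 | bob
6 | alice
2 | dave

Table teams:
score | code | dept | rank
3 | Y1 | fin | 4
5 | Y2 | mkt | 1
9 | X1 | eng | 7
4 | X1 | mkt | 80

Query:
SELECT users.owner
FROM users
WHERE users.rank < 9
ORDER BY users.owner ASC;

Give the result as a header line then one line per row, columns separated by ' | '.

== RESULT ==
users.owner
alice
bob
dave

Derivation:
After WHERE (3 rows):
users.rank | users.owner
6 | bob
6 | alice
2 | dave
After SELECT (3 rows):
users.owner
bob
alice
dave
After ORDER BY (3 rows):
users.owner
alice
bob
dave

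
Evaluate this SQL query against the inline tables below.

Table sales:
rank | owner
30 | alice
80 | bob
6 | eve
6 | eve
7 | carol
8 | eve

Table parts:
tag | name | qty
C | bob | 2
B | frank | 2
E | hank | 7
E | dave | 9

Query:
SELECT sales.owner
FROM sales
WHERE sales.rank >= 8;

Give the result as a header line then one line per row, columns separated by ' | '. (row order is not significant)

After WHERE (3 rows):
sales.rank | sales.owner
30 | alice
80 | bob
8 | eve
After SELECT (3 rows):
sales.owner
alice
bob
eve

== RESULT ==
sales.owner
alice
bob
eve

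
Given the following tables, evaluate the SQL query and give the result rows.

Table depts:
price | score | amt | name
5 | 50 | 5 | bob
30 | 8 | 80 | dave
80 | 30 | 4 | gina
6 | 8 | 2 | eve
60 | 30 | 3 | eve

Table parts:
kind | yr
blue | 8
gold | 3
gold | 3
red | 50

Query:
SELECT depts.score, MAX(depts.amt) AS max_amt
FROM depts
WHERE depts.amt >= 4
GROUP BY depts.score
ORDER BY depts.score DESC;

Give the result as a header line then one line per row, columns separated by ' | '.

== RESULT ==
depts.score | max_amt
50 | 5
30 | 4
8 | 80

Derivation:
After WHERE (3 rows):
depts.price | depts.score | depts.amt | depts.name
5 | 50 | 5 | bob
30 | 8 | 80 | dave
80 | 30 | 4 | gina
After GROUP BY (3 rows):
depts.score | max_amt
50 | 5
8 | 80
30 | 4
After ORDER BY (3 rows):
depts.score | max_amt
50 | 5
30 | 4
8 | 80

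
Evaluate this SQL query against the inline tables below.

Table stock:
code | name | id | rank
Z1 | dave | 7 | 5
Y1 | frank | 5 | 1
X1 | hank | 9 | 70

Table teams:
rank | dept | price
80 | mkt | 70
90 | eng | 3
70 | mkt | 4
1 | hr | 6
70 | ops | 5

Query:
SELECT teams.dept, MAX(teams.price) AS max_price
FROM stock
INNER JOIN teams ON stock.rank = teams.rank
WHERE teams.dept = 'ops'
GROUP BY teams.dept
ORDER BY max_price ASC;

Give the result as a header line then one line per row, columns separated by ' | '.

== RESULT ==
teams.dept | max_price
ops | 5

Derivation:
After JOIN teams (3 rows):
stock.code | stock.name | stock.id | stock.rank | teams.rank | teams.dept | teams.price
Y1 | frank | 5 | 1 | 1 | hr | 6
X1 | hank | 9 | 70 | 70 | mkt | 4
X1 | hank | 9 | 70 | 70 | ops | 5
After WHERE (1 rows):
stock.code | stock.name | stock.id | stock.rank | teams.rank | teams.dept | teams.price
X1 | hank | 9 | 70 | 70 | ops | 5
After GROUP BY (1 rows):
teams.dept | max_price
ops | 5
After ORDER BY (1 rows):
teams.dept | max_price
ops | 5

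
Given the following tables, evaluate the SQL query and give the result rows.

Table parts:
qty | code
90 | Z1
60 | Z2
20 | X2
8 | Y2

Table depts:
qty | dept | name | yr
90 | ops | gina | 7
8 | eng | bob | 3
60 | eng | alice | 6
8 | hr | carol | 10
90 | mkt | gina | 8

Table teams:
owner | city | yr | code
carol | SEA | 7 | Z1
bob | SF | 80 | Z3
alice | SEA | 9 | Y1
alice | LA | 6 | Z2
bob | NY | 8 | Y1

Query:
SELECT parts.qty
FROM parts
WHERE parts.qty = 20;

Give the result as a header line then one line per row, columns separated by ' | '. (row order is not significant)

After WHERE (1 rows):
parts.qty | parts.code
20 | X2
After SELECT (1 rows):
parts.qty
20

== RESULT ==
parts.qty
20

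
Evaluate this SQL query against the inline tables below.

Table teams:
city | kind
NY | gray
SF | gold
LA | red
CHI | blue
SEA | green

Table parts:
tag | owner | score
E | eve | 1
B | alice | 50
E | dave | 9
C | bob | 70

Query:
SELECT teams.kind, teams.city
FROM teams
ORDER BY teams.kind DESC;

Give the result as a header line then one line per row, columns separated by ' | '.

== RESULT ==
teams.kind | teams.city
red | LA
green | SEA
gray | NY
gold | SF
blue | CHI

Derivation:
After SELECT (5 rows):
teams.kind | teams.city
gray | NY
gold | SF
red | LA
blue | CHI
green | SEA
After ORDER BY (5 rows):
teams.kind | teams.city
red | LA
green | SEA
gray | NY
gold | SF
blue | CHI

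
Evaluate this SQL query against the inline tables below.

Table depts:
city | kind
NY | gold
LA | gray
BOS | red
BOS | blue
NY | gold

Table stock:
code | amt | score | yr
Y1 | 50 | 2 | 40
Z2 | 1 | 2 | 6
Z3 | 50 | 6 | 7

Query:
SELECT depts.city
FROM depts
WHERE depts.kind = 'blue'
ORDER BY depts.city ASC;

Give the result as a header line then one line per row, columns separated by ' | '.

== RESULT ==
depts.city
BOS

Derivation:
After WHERE (1 rows):
depts.city | depts.kind
BOS | blue
After SELECT (1 rows):
depts.city
BOS
After ORDER BY (1 rows):
depts.city
BOS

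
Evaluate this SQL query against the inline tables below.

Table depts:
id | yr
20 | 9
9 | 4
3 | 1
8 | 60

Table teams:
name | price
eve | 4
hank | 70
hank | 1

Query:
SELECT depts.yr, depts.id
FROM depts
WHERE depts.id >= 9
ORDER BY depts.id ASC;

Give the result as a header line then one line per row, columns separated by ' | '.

== RESULT ==
depts.yr | depts.id
4 | 9
9 | 20

Derivation:
After WHERE (2 rows):
depts.id | depts.yr
20 | 9
9 | 4
After SELECT (2 rows):
depts.yr | depts.id
9 | 20
4 | 9
After ORDER BY (2 rows):
depts.yr | depts.id
4 | 9
9 | 20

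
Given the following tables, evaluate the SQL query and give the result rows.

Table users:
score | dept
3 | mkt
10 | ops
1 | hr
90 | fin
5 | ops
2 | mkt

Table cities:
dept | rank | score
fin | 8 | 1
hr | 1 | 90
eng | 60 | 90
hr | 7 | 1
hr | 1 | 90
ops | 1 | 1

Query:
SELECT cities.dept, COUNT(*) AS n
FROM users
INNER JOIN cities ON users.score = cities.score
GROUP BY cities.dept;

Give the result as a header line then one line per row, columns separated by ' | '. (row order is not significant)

== RESULT ==
cities.dept | n
fin | 1
hr | 3
ops | 1
eng | 1

Derivation:
After JOIN cities (6 rows):
users.score | users.dept | cities.dept | cities.rank | cities.score
1 | hr | fin | 8 | 1
1 | hr | hr | 7 | 1
1 | hr | ops | 1 | 1
90 | fin | hr | 1 | 90
90 | fin | eng | 60 | 90
90 | fin | hr | 1 | 90
After GROUP BY (4 rows):
cities.dept | n
fin | 1
hr | 3
ops | 1
eng | 1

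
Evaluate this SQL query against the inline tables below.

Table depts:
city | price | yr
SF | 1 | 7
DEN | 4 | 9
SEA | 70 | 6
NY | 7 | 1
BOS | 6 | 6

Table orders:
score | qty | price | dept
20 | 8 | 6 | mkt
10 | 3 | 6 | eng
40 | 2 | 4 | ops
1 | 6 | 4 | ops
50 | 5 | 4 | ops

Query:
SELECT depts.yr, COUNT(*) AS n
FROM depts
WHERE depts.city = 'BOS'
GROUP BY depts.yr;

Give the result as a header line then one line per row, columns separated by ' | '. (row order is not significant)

After WHERE (1 rows):
depts.city | depts.price | depts.yr
BOS | 6 | 6
After GROUP BY (1 rows):
depts.yr | n
6 | 1

== RESULT ==
depts.yr | n
6 | 1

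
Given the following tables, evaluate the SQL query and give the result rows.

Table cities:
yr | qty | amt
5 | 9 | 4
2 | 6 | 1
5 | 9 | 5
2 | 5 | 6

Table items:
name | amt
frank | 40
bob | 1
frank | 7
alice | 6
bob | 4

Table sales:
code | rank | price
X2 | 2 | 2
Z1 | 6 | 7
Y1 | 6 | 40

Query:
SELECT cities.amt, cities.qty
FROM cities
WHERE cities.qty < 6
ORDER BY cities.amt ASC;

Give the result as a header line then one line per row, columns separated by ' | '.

== RESULT ==
cities.amt | cities.qty
6 | 5

Derivation:
After WHERE (1 rows):
cities.yr | cities.qty | cities.amt
2 | 5 | 6
After SELECT (1 rows):
cities.amt | cities.qty
6 | 5
After ORDER BY (1 rows):
cities.amt | cities.qty
6 | 5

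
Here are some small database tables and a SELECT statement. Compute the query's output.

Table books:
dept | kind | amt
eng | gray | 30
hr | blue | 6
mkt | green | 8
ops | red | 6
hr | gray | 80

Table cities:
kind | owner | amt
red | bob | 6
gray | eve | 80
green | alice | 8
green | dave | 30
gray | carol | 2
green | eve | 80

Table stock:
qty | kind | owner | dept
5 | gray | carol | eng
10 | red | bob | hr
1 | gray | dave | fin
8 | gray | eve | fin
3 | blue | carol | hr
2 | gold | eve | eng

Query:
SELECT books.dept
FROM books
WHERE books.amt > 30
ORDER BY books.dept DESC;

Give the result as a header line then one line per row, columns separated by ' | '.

== RESULT ==
books.dept
hr

Derivation:
After WHERE (1 rows):
books.dept | books.kind | books.amt
hr | gray | 80
After SELECT (1 rows):
books.dept
hr
After ORDER BY (1 rows):
books.dept
hr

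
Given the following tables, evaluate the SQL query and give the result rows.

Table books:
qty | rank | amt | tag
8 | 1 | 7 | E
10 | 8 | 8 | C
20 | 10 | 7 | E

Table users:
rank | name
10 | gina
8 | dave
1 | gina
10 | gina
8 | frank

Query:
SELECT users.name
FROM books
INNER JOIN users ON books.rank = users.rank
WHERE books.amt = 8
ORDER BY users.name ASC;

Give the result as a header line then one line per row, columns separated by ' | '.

After JOIN users (5 rows):
books.qty | books.rank | books.amt | books.tag | users.rank | users.name
8 | 1 | 7 | E | 1 | gina
10 | 8 | 8 | C | 8 | dave
10 | 8 | 8 | C | 8 | frank
20 | 10 | 7 | E | 10 | gina
20 | 10 | 7 | E | 10 | gina
After WHERE (2 rows):
books.qty | books.rank | books.amt | books.tag | users.rank | users.name
10 | 8 | 8 | C | 8 | dave
10 | 8 | 8 | C | 8 | frank
After SELECT (2 rows):
users.name
dave
frank
After ORDER BY (2 rows):
users.name
dave
frank

== RESULT ==
users.name
dave
frank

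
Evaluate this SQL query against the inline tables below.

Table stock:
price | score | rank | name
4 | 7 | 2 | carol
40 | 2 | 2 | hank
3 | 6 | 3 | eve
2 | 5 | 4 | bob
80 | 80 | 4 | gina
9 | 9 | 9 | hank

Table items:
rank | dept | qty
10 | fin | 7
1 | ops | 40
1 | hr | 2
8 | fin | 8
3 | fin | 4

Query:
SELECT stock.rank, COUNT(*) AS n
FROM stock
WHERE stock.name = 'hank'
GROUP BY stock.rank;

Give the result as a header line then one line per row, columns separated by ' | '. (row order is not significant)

== RESULT ==
stock.rank | n
2 | 1
9 | 1

Derivation:
After WHERE (2 rows):
stock.price | stock.score | stock.rank | stock.name
40 | 2 | 2 | hank
9 | 9 | 9 | hank
After GROUP BY (2 rows):
stock.rank | n
2 | 1
9 | 1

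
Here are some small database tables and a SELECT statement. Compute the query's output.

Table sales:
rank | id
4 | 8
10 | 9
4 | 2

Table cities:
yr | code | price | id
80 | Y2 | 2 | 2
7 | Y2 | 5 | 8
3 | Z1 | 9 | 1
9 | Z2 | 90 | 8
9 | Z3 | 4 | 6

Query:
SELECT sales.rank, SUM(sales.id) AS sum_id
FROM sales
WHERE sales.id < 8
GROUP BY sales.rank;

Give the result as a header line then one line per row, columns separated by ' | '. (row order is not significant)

== RESULT ==
sales.rank | sum_id
4 | 2

Derivation:
After WHERE (1 rows):
sales.rank | sales.id
4 | 2
After GROUP BY (1 rows):
sales.rank | sum_id
4 | 2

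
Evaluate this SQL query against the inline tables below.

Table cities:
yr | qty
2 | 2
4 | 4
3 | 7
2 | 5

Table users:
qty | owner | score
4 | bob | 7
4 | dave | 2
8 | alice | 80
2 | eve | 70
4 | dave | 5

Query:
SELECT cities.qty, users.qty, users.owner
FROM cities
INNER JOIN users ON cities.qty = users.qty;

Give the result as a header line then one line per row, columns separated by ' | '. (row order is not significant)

After JOIN users (4 rows):
cities.yr | cities.qty | users.qty | users.owner | users.score
2 | 2 | 2 | eve | 70
4 | 4 | 4 | bob | 7
4 | 4 | 4 | dave | 2
4 | 4 | 4 | dave | 5
After SELECT (4 rows):
cities.qty | users.qty | users.owner
2 | 2 | eve
4 | 4 | bob
4 | 4 | dave
4 | 4 | dave

== RESULT ==
cities.qty | users.qty | users.owner
2 | 2 | eve
4 | 4 | bob
4 | 4 | dave
4 | 4 | dave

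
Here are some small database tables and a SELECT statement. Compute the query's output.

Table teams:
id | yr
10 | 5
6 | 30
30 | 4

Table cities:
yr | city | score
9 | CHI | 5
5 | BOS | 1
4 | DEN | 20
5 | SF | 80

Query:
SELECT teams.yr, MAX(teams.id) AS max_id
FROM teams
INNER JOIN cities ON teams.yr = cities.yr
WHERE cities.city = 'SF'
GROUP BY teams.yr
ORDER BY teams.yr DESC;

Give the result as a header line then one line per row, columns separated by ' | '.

== RESULT ==
teams.yr | max_id
5 | 10

Derivation:
After JOIN cities (3 rows):
teams.id | teams.yr | cities.yr | cities.city | cities.score
10 | 5 | 5 | BOS | 1
10 | 5 | 5 | SF | 80
30 | 4 | 4 | DEN | 20
After WHERE (1 rows):
teams.id | teams.yr | cities.yr | cities.city | cities.score
10 | 5 | 5 | SF | 80
After GROUP BY (1 rows):
teams.yr | max_id
5 | 10
After ORDER BY (1 rows):
teams.yr | max_id
5 | 10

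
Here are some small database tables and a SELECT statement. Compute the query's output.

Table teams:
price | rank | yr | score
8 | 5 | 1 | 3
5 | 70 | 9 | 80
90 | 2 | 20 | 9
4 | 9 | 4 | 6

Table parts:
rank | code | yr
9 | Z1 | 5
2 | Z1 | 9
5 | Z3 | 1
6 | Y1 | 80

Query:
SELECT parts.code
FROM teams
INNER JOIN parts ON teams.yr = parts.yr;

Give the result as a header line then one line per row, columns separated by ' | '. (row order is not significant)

After JOIN parts (2 rows):
teams.price | teams.rank | teams.yr | teams.score | parts.rank | parts.code | parts.yr
8 | 5 | 1 | 3 | 5 | Z3 | 1
5 | 70 | 9 | 80 | 2 | Z1 | 9
After SELECT (2 rows):
parts.code
Z3
Z1

== RESULT ==
parts.code
Z3
Z1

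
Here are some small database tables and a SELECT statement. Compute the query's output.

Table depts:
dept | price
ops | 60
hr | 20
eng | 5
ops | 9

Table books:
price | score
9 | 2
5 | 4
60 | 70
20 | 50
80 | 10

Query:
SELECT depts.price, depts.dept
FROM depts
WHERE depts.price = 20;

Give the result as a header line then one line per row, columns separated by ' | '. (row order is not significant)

After WHERE (1 rows):
depts.dept | depts.price
hr | 20
After SELECT (1 rows):
depts.price | depts.dept
20 | hr

== RESULT ==
depts.price | depts.dept
20 | hr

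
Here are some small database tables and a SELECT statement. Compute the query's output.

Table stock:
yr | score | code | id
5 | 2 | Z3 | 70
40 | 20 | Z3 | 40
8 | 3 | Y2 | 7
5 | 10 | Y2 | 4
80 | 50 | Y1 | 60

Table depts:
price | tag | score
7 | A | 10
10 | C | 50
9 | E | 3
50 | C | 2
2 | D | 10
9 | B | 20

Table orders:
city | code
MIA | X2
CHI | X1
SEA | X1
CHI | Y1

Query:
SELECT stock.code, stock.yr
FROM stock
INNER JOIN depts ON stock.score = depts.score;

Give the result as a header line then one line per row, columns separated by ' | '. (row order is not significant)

After JOIN depts (6 rows):
stock.yr | stock.score | stock.code | stock.id | depts.price | depts.tag | depts.score
5 | 2 | Z3 | 70 | 50 | C | 2
40 | 20 | Z3 | 40 | 9 | B | 20
8 | 3 | Y2 | 7 | 9 | E | 3
5 | 10 | Y2 | 4 | 7 | A | 10
5 | 10 | Y2 | 4 | 2 | D | 10
80 | 50 | Y1 | 60 | 10 | C | 50
After SELECT (6 rows):
stock.code | stock.yr
Z3 | 5
Z3 | 40
Y2 | 8
Y2 | 5
Y2 | 5
Y1 | 80

== RESULT ==
stock.code | stock.yr
Z3 | 5
Z3 | 40
Y2 | 8
Y2 | 5
Y2 | 5
Y1 | 80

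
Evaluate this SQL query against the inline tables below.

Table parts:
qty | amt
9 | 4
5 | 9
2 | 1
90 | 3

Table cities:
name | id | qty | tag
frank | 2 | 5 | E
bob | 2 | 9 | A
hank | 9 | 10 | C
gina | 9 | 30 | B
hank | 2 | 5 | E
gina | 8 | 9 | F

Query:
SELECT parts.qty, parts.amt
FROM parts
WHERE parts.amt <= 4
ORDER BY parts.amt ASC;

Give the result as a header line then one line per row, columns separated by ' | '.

== RESULT ==
parts.qty | parts.amt
2 | 1
90 | 3
9 | 4

Derivation:
After WHERE (3 rows):
parts.qty | parts.amt
9 | 4
2 | 1
90 | 3
After SELECT (3 rows):
parts.qty | parts.amt
9 | 4
2 | 1
90 | 3
After ORDER BY (3 rows):
parts.qty | parts.amt
2 | 1
90 | 3
9 | 4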